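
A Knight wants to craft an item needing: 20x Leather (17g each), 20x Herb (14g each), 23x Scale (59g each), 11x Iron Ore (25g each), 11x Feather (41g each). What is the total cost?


Cost breakdown:
  Leather: 20 * 17 = 340
  Herb: 20 * 14 = 280
  Scale: 23 * 59 = 1357
  Iron Ore: 11 * 25 = 275
  Feather: 11 * 41 = 451
Total = 340 + 280 + 1357 + 275 + 451 = 2703

2703 gold


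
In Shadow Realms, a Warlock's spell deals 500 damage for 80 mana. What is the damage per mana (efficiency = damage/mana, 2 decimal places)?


Efficiency = damage / mana
= 500 / 80
= 6.25

6.25 dmg/mana


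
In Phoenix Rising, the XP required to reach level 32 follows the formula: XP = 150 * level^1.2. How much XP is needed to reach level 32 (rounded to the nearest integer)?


XP = 150 * level^1.2
Substitute level = 32:
XP = 150 * 32^1.2
= 150 * 64.0
= 9600

9600 XP


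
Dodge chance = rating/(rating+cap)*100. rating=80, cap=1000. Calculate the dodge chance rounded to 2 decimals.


dodge% = 80 / (80 + 1000) * 100
= 80 / 1080 * 100
= 0.074074 * 100
= 7.41%

7.41%


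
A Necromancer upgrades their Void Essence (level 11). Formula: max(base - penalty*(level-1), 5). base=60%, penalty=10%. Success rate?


raw_rate = 60 - 10 * (11 - 1)
= 60 - 10 * 10
= 60 - 100
= -40
Apply floor: max(-40, 5) = 5%

5%


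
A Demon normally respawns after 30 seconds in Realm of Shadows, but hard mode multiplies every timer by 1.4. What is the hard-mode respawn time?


Respawn time = base * multiplier
= 30 * 1.4
= 42.0 seconds

42.0 seconds


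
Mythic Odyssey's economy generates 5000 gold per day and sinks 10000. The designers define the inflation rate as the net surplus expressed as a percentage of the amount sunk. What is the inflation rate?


Net gold = 5000 - 10000 = -5000
Inflation rate = net / sunk * 100 = -5000 / 10000 * 100
= -0.5 * 100
= -50.00%

-50.00%


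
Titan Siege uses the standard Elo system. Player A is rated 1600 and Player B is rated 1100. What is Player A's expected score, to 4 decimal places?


Elo expected score: Ea = 1/(1 + 10^((Rb-Ra)/400))
Rb - Ra = 1100 - 1600 = -500
(Rb-Ra)/400 = -500/400 = -1.25
10^-1.25 = 0.056234
Ea = 1/(1 + 0.056234) = 1/1.056234 = 0.9468

0.9468


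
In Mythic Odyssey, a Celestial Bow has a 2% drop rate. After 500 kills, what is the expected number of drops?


Expected drops = kills * (drop_rate / 100)
= 500 * (2 / 100)
= 500 * 0.02
= 10.0

10.0 drops


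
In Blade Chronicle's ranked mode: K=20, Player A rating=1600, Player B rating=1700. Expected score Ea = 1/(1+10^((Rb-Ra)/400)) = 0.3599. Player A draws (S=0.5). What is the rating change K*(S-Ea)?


Elo update: delta = K * (S - Ea), where S = 0.5 (draws)
S - Ea = 0.5 - 0.3599 = 0.1401
Rating change = 20 * 0.1401
= 2.80

2.80 rating points


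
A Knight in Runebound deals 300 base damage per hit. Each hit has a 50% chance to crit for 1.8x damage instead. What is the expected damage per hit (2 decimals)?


E[dmg] = base * (1 + crit_chance * (crit_mult - 1))
cc as decimal = 50/100 = 0.5
cm - 1 = 1.8 - 1 = 0.8
Bonus factor = 0.5 * 0.8 = 0.4
Total multiplier = 1 + 0.4 = 1.4
Expected damage = 300 * 1.4 = 420.00

420.00 damage


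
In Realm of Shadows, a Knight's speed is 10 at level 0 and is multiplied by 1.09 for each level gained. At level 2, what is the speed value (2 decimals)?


value = base * growth^level
= 10 * 1.09^2
= 10 * 1.1881
= 11.88

11.88 speed


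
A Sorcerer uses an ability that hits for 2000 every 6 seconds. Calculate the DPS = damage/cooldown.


DPS = damage / cooldown
= 2000 / 6
= 333.33

333.33 DPS


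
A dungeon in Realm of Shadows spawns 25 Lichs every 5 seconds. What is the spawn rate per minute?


Spawns per minute = count * (60 / interval)
= 25 * (60 / 5)
= 25 * 12.0
= 300.0

300.0 per minute


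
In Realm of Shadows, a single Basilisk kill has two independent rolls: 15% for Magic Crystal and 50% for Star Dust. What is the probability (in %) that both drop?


For independent events, P(both) = P(A) * P(B)
= 15% * 50%
= 750 / 100 %
= 7.5%

7.5%


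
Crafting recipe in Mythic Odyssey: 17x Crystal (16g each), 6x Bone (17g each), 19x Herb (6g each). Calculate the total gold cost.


Cost breakdown:
  Crystal: 17 * 16 = 272
  Bone: 6 * 17 = 102
  Herb: 19 * 6 = 114
Total = 272 + 102 + 114 = 488

488 gold


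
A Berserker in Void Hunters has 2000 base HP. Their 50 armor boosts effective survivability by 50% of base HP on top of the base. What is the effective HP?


EHP = 2000 * (1 + 50/100)
= 2000 * (1 + 0.5)
= 2000 * 1.5
= 3000.0

3000.0 EHP


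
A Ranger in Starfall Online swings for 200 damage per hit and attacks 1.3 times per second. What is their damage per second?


DPS = damage * attack_speed
= 200 * 1.3
= 260.0

260.0 DPS


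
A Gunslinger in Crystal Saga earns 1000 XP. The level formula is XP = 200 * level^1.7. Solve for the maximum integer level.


XP = 200 * level^1.7, so level = (XP / 200)^(1/1.7)
= (1000 / 200)^(1/1.7)
= 5.0^0.5882
= 2.5773
Floor: level = 2

level 2


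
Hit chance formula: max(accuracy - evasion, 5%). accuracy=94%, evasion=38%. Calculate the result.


accuracy - evasion = 94 - 38 = 56
Apply floor: max(56, 5) = 56
Hit chance = 56%

56%


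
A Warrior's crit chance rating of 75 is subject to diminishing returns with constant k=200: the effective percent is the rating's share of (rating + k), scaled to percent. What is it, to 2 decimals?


effective% = rating / (rating + k) * 100
= 75 / (75 + 200) * 100
= 75 / 275 * 100
= 0.272727 * 100
= 27.27%

27.27%


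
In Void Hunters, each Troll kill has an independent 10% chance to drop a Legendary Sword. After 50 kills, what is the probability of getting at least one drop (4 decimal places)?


P(at least one) = 1 - P(none) = 1 - (1-p)^n
p = 10/100 = 0.1
1 - p = 0.9
(1 - p)^50 = 0.9^50 = 0.005154
P(at least one) = 1 - 0.005154 = 0.9948

0.9948


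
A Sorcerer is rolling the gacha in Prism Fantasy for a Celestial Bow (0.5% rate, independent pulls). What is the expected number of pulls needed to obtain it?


Expected pulls for a geometric distribution = 1/p = 100 / rate%
= 100 / 0.5
= 200.0

200.0 pulls


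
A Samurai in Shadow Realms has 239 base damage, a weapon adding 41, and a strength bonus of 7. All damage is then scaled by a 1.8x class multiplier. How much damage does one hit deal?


Sum base + weapon + str = 239 + 41 + 7 = 287
Multiply by 1.8:
287 * 1.8 = 516.6

516.6 damage


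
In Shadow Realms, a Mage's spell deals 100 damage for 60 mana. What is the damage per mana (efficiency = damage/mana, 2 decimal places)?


Efficiency = damage / mana
= 100 / 60
= 1.67

1.67 dmg/mana


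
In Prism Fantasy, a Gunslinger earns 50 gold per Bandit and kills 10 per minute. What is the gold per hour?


Gold per minute = 50 * 10 = 500
Gold per hour = 500 * 60 = 30000

30000 gold/hour


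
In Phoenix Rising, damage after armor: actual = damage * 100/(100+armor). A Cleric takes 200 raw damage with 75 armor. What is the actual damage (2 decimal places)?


actual = 200 * 100 / (100 + 75)
= 200 * 100 / 175
= 20000 / 175
= 114.29

114.29 damage


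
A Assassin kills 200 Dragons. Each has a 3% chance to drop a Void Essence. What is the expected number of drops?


Expected drops = kills * (drop_rate / 100)
= 200 * (3 / 100)
= 200 * 0.03
= 6.0

6.0 drops


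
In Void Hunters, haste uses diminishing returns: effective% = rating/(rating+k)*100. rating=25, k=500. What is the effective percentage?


effective% = rating / (rating + k) * 100
= 25 / (25 + 500) * 100
= 25 / 525 * 100
= 0.047619 * 100
= 4.76%

4.76%


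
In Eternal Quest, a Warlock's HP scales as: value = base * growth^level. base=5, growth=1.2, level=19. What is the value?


value = base * growth^level
= 5 * 1.2^19
= 5 * 31.948
= 159.74

159.74 HP


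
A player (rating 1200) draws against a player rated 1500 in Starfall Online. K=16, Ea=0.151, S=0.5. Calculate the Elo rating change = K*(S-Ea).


Elo update: delta = K * (S - Ea), where S = 0.5 (draws)
S - Ea = 0.5 - 0.151 = 0.349
Rating change = 16 * 0.349
= 5.58

5.58 rating points


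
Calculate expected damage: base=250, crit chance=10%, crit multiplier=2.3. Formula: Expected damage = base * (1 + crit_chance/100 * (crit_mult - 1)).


E[dmg] = base * (1 + crit_chance * (crit_mult - 1))
cc as decimal = 10/100 = 0.1
cm - 1 = 2.3 - 1 = 1.3
Bonus factor = 0.1 * 1.3 = 0.13
Total multiplier = 1 + 0.13 = 1.13
Expected damage = 250 * 1.13 = 282.50

282.50 damage


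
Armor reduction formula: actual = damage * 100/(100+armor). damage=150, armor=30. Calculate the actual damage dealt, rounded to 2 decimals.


actual = 150 * 100 / (100 + 30)
= 150 * 100 / 130
= 15000 / 130
= 115.38

115.38 damage


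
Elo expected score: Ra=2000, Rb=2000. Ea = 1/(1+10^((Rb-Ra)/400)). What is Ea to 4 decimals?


Elo expected score: Ea = 1/(1 + 10^((Rb-Ra)/400))
Rb - Ra = 2000 - 2000 = 0
(Rb-Ra)/400 = 0/400 = 0.0
10^0.0 = 1.0
Ea = 1/(1 + 1.0) = 1/2.0 = 0.5000

0.5000


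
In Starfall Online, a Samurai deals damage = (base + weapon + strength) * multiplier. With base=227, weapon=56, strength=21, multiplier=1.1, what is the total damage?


Sum base + weapon + str = 227 + 56 + 21 = 304
Multiply by 1.1:
304 * 1.1 = 334.4

334.4 damage


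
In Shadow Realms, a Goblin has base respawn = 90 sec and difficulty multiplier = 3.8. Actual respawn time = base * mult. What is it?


Respawn time = base * multiplier
= 90 * 3.8
= 342.0 seconds

342.0 seconds


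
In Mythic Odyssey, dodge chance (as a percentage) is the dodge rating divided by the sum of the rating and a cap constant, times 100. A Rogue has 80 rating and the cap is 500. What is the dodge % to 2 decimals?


dodge% = 80 / (80 + 500) * 100
= 80 / 580 * 100
= 0.137931 * 100
= 13.79%

13.79%


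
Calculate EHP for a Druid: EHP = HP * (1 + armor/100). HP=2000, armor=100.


EHP = 2000 * (1 + 100/100)
= 2000 * (1 + 1.0)
= 2000 * 2.0
= 4000.0

4000.0 EHP


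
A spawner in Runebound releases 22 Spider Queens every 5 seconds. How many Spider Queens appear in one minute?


Spawns per minute = count * (60 / interval)
= 22 * (60 / 5)
= 22 * 12.0
= 264.0

264.0 per minute


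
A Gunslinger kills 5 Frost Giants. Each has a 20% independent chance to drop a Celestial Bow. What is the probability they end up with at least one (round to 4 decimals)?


P(at least one) = 1 - P(none) = 1 - (1-p)^n
p = 20/100 = 0.2
1 - p = 0.8
(1 - p)^5 = 0.8^5 = 0.327680
P(at least one) = 1 - 0.327680 = 0.6723

0.6723


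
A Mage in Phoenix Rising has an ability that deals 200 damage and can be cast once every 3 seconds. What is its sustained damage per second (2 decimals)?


DPS = damage / cooldown
= 200 / 3
= 66.67

66.67 DPS


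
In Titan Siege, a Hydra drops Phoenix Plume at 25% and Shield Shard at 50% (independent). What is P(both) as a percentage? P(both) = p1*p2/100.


For independent events, P(both) = P(A) * P(B)
= 25% * 50%
= 1250 / 100 %
= 12.5%

12.5%


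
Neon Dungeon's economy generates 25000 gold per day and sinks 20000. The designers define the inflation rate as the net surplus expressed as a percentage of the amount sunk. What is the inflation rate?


Net gold = 25000 - 20000 = 5000
Inflation rate = net / sunk * 100 = 5000 / 20000 * 100
= 0.25 * 100
= 25.00%

25.00%


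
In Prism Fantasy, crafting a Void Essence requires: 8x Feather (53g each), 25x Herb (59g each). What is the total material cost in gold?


Cost breakdown:
  Feather: 8 * 53 = 424
  Herb: 25 * 59 = 1475
Total = 424 + 1475 = 1899

1899 gold


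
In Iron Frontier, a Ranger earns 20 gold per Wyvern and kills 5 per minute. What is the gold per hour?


Gold per minute = 20 * 5 = 100
Gold per hour = 100 * 60 = 6000

6000 gold/hour


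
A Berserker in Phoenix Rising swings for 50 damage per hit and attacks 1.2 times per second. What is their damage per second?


DPS = damage * attack_speed
= 50 * 1.2
= 60.0

60.0 DPS


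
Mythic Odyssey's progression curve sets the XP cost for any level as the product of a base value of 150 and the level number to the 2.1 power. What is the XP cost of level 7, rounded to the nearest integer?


XP = 150 * level^2.1
Substitute level = 7:
XP = 150 * 7^2.1
= 150 * 59.5259
= 8929

8929 XP


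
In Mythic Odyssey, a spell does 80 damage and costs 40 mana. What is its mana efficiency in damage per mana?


Efficiency = damage / mana
= 80 / 40
= 2.00

2.00 dmg/mana


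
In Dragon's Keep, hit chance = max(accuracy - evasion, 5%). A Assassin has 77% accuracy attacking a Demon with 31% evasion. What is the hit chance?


accuracy - evasion = 77 - 31 = 46
Apply floor: max(46, 5) = 46
Hit chance = 46%

46%


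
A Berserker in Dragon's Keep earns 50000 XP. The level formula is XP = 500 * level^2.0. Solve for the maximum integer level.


XP = 500 * level^2.0, so level = (XP / 500)^(1/2.0)
= (50000 / 500)^(1/2.0)
= 100.0^0.5
= 10.0
Floor: level = 10

level 10


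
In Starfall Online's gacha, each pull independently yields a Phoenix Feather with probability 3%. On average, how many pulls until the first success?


Expected pulls for a geometric distribution = 1/p = 100 / rate%
= 100 / 3
= 33.33

33.33 pulls


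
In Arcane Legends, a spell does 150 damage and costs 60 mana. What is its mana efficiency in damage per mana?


Efficiency = damage / mana
= 150 / 60
= 2.50

2.50 dmg/mana


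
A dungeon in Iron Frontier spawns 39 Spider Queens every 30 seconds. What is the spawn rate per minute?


Spawns per minute = count * (60 / interval)
= 39 * (60 / 30)
= 39 * 2.0
= 78.0

78.0 per minute


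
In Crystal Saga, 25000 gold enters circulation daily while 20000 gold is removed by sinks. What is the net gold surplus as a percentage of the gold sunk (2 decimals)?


Net gold = 25000 - 20000 = 5000
Inflation rate = net / sunk * 100 = 5000 / 20000 * 100
= 0.25 * 100
= 25.00%

25.00%


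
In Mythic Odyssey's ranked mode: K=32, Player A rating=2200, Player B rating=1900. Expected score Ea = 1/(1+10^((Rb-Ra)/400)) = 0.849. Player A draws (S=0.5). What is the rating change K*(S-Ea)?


Elo update: delta = K * (S - Ea), where S = 0.5 (draws)
S - Ea = 0.5 - 0.849 = -0.349
Rating change = 32 * -0.349
= -11.17

-11.17 rating points


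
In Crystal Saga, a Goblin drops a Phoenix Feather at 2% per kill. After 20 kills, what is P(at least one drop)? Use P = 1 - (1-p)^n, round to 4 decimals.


P(at least one) = 1 - P(none) = 1 - (1-p)^n
p = 2/100 = 0.02
1 - p = 0.98
(1 - p)^20 = 0.98^20 = 0.667608
P(at least one) = 1 - 0.667608 = 0.3324

0.3324


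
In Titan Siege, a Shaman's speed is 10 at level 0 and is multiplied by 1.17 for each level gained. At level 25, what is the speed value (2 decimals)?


value = base * growth^level
= 10 * 1.17^25
= 10 * 50.657826
= 506.58

506.58 speed


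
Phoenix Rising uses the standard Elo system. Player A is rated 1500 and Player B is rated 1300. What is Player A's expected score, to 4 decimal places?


Elo expected score: Ea = 1/(1 + 10^((Rb-Ra)/400))
Rb - Ra = 1300 - 1500 = -200
(Rb-Ra)/400 = -200/400 = -0.5
10^-0.5 = 0.316228
Ea = 1/(1 + 0.316228) = 1/1.316228 = 0.7597

0.7597


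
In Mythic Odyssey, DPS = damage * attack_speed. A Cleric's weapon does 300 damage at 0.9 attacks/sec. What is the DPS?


DPS = damage * attack_speed
= 300 * 0.9
= 270.0

270.0 DPS


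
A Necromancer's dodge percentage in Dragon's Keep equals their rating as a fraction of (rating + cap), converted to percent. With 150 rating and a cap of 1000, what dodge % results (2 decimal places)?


dodge% = 150 / (150 + 1000) * 100
= 150 / 1150 * 100
= 0.130435 * 100
= 13.04%

13.04%


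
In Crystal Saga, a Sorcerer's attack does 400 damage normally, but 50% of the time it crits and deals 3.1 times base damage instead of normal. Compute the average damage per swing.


E[dmg] = base * (1 + crit_chance * (crit_mult - 1))
cc as decimal = 50/100 = 0.5
cm - 1 = 3.1 - 1 = 2.1
Bonus factor = 0.5 * 2.1 = 1.05
Total multiplier = 1 + 1.05 = 2.05
Expected damage = 400 * 2.05 = 820.00

820.00 damage


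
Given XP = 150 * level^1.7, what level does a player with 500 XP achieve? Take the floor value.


XP = 150 * level^1.7, so level = (XP / 150)^(1/1.7)
= (500 / 150)^(1/1.7)
= 3.3333^0.5882
= 2.0304
Floor: level = 2

level 2


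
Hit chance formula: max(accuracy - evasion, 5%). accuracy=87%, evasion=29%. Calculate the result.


accuracy - evasion = 87 - 29 = 58
Apply floor: max(58, 5) = 58
Hit chance = 58%

58%


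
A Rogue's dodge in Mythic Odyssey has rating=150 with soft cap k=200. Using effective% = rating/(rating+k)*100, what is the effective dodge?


effective% = rating / (rating + k) * 100
= 150 / (150 + 200) * 100
= 150 / 350 * 100
= 0.428571 * 100
= 42.86%

42.86%


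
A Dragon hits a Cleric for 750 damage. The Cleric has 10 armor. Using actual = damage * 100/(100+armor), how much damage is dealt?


actual = 750 * 100 / (100 + 10)
= 750 * 100 / 110
= 75000 / 110
= 681.82

681.82 damage


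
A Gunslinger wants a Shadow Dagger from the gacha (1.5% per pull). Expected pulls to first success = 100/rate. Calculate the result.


Expected pulls for a geometric distribution = 1/p = 100 / rate%
= 100 / 1.5
= 66.67

66.67 pulls


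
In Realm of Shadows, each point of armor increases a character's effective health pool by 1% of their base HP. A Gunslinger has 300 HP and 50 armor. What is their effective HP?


EHP = 300 * (1 + 50/100)
= 300 * (1 + 0.5)
= 300 * 1.5
= 450.0

450.0 EHP


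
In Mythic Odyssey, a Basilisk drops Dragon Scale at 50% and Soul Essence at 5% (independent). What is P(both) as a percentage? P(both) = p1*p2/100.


For independent events, P(both) = P(A) * P(B)
= 50% * 5%
= 250 / 100 %
= 2.5%

2.5%


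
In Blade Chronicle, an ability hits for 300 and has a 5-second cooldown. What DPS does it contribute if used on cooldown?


DPS = damage / cooldown
= 300 / 5
= 60.00

60.00 DPS


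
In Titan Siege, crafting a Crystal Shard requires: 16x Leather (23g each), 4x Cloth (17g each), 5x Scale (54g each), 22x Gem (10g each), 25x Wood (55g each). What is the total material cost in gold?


Cost breakdown:
  Leather: 16 * 23 = 368
  Cloth: 4 * 17 = 68
  Scale: 5 * 54 = 270
  Gem: 22 * 10 = 220
  Wood: 25 * 55 = 1375
Total = 368 + 68 + 270 + 220 + 1375 = 2301

2301 gold


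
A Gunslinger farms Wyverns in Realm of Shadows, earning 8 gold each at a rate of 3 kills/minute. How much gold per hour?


Gold per minute = 8 * 3 = 24
Gold per hour = 24 * 60 = 1440

1440 gold/hour


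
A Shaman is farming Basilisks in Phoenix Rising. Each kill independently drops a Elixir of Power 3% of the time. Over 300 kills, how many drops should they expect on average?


Expected drops = kills * (drop_rate / 100)
= 300 * (3 / 100)
= 300 * 0.03
= 9.0

9.0 drops


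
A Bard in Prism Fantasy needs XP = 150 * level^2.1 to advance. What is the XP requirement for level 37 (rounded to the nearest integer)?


XP = 150 * level^2.1
Substitute level = 37:
XP = 150 * 37^2.1
= 150 * 1964.3715
= 294656

294656 XP


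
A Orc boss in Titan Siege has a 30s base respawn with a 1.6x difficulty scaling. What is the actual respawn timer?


Respawn time = base * multiplier
= 30 * 1.6
= 48.0 seconds

48.0 seconds


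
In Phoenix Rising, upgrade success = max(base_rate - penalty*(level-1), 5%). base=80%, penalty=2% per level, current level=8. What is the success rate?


raw_rate = 80 - 2 * (8 - 1)
= 80 - 2 * 7
= 80 - 14
= 66
Apply floor: max(66, 5) = 66%

66%


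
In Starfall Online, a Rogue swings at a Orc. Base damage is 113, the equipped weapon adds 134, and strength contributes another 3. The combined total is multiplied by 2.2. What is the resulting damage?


Sum base + weapon + str = 113 + 134 + 3 = 250
Multiply by 2.2:
250 * 2.2 = 550.0

550.0 damage


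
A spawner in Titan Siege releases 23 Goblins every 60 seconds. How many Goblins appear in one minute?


Spawns per minute = count * (60 / interval)
= 23 * (60 / 60)
= 23 * 1.0
= 23.0

23.0 per minute


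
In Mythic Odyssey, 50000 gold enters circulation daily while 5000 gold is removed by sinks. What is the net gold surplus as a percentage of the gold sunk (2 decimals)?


Net gold = 50000 - 5000 = 45000
Inflation rate = net / sunk * 100 = 45000 / 5000 * 100
= 9.0 * 100
= 900.00%

900.00%


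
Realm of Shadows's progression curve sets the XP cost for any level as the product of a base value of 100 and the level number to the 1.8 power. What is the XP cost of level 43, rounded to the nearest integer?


XP = 100 * level^1.8
Substitute level = 43:
XP = 100 * 43^1.8
= 100 * 871.4515
= 87145

87145 XP


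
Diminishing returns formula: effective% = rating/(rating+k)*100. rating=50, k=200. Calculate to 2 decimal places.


effective% = rating / (rating + k) * 100
= 50 / (50 + 200) * 100
= 50 / 250 * 100
= 0.2 * 100
= 20.00%

20.00%


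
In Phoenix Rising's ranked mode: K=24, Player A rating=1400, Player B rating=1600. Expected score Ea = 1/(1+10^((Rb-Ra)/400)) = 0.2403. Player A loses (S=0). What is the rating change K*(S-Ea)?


Elo update: delta = K * (S - Ea), where S = 0 (loses)
S - Ea = 0 - 0.2403 = -0.2403
Rating change = 24 * -0.2403
= -5.77

-5.77 rating points


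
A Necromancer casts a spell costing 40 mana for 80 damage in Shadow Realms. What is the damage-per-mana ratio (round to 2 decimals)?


Efficiency = damage / mana
= 80 / 40
= 2.00

2.00 dmg/mana


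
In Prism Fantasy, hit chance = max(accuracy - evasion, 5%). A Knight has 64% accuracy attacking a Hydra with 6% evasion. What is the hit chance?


accuracy - evasion = 64 - 6 = 58
Apply floor: max(58, 5) = 58
Hit chance = 58%

58%


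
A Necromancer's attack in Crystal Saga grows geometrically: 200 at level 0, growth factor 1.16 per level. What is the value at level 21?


value = base * growth^level
= 200 * 1.16^21
= 200 * 22.574481
= 4514.90

4514.90 attack


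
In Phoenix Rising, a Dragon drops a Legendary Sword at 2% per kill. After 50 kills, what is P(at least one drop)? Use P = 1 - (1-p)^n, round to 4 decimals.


P(at least one) = 1 - P(none) = 1 - (1-p)^n
p = 2/100 = 0.02
1 - p = 0.98
(1 - p)^50 = 0.98^50 = 0.364170
P(at least one) = 1 - 0.364170 = 0.6358

0.6358


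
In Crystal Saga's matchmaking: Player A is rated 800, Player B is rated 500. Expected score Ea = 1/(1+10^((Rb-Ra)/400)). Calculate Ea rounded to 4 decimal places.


Elo expected score: Ea = 1/(1 + 10^((Rb-Ra)/400))
Rb - Ra = 500 - 800 = -300
(Rb-Ra)/400 = -300/400 = -0.75
10^-0.75 = 0.177828
Ea = 1/(1 + 0.177828) = 1/1.177828 = 0.8490

0.8490


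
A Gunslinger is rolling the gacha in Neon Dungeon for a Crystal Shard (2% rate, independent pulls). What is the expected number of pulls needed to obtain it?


Expected pulls for a geometric distribution = 1/p = 100 / rate%
= 100 / 2
= 50.0

50.0 pulls


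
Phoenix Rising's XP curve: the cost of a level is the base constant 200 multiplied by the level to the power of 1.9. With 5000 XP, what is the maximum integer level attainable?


XP = 200 * level^1.9, so level = (XP / 200)^(1/1.9)
= (5000 / 200)^(1/1.9)
= 25.0^0.5263
= 5.442
Floor: level = 5

level 5


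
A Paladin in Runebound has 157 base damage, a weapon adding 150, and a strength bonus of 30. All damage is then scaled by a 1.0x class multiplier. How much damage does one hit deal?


Sum base + weapon + str = 157 + 150 + 30 = 337
Multiply by 1.0:
337 * 1.0 = 337.0

337.0 damage


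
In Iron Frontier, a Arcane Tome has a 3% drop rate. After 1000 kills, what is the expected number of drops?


Expected drops = kills * (drop_rate / 100)
= 1000 * (3 / 100)
= 1000 * 0.03
= 30.0

30.0 drops


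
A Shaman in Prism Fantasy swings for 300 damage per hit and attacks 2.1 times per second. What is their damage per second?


DPS = damage * attack_speed
= 300 * 2.1
= 630.0

630.0 DPS


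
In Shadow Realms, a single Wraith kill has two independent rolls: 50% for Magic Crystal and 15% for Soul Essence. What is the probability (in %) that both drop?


For independent events, P(both) = P(A) * P(B)
= 50% * 15%
= 750 / 100 %
= 7.5%

7.5%


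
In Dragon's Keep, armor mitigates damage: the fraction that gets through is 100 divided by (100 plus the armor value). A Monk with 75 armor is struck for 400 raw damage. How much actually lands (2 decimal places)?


actual = 400 * 100 / (100 + 75)
= 400 * 100 / 175
= 40000 / 175
= 228.57

228.57 damage


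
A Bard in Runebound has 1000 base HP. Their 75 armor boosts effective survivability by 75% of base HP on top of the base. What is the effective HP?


EHP = 1000 * (1 + 75/100)
= 1000 * (1 + 0.75)
= 1000 * 1.75
= 1750.0

1750.0 EHP


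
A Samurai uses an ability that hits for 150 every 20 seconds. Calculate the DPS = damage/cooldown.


DPS = damage / cooldown
= 150 / 20
= 7.50

7.50 DPS


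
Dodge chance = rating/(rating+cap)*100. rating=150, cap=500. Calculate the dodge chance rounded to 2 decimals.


dodge% = 150 / (150 + 500) * 100
= 150 / 650 * 100
= 0.230769 * 100
= 23.08%

23.08%


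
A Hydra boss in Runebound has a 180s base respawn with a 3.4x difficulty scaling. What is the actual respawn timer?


Respawn time = base * multiplier
= 180 * 3.4
= 612.0 seconds

612.0 seconds


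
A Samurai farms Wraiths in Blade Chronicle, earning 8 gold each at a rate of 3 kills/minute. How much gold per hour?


Gold per minute = 8 * 3 = 24
Gold per hour = 24 * 60 = 1440

1440 gold/hour


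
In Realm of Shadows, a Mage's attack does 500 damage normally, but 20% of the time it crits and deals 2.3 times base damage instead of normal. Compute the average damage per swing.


E[dmg] = base * (1 + crit_chance * (crit_mult - 1))
cc as decimal = 20/100 = 0.2
cm - 1 = 2.3 - 1 = 1.3
Bonus factor = 0.2 * 1.3 = 0.26
Total multiplier = 1 + 0.26 = 1.26
Expected damage = 500 * 1.26 = 630.00

630.00 damage


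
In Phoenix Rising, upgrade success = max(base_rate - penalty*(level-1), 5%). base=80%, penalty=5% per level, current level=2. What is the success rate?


raw_rate = 80 - 5 * (2 - 1)
= 80 - 5 * 1
= 80 - 5
= 75
Apply floor: max(75, 5) = 75%

75%


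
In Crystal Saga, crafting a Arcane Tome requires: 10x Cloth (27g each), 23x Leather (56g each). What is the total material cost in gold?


Cost breakdown:
  Cloth: 10 * 27 = 270
  Leather: 23 * 56 = 1288
Total = 270 + 1288 = 1558

1558 gold


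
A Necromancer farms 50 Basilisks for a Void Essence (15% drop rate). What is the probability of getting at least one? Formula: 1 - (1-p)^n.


P(at least one) = 1 - P(none) = 1 - (1-p)^n
p = 15/100 = 0.15
1 - p = 0.85
(1 - p)^50 = 0.85^50 = 0.000296
P(at least one) = 1 - 0.000296 = 0.9997

0.9997


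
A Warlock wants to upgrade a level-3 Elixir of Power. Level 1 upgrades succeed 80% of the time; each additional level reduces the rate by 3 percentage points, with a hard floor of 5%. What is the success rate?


raw_rate = 80 - 3 * (3 - 1)
= 80 - 3 * 2
= 80 - 6
= 74
Apply floor: max(74, 5) = 74%

74%


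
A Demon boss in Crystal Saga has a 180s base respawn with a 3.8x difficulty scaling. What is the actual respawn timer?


Respawn time = base * multiplier
= 180 * 3.8
= 684.0 seconds

684.0 seconds


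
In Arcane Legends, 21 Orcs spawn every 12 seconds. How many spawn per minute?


Spawns per minute = count * (60 / interval)
= 21 * (60 / 12)
= 21 * 5.0
= 105.0

105.0 per minute


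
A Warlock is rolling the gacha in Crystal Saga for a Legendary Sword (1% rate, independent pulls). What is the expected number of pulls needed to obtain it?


Expected pulls for a geometric distribution = 1/p = 100 / rate%
= 100 / 1
= 100.0

100.0 pulls


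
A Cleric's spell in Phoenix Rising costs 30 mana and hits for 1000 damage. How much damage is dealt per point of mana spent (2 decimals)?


Efficiency = damage / mana
= 1000 / 30
= 33.33

33.33 dmg/mana


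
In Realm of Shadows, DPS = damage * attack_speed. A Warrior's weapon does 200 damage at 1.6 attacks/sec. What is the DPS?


DPS = damage * attack_speed
= 200 * 1.6
= 320.0

320.0 DPS


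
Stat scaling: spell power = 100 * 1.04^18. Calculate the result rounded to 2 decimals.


value = base * growth^level
= 100 * 1.04^18
= 100 * 2.025817
= 202.58

202.58 spell power


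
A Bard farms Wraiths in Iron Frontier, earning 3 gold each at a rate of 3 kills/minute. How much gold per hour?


Gold per minute = 3 * 3 = 9
Gold per hour = 9 * 60 = 540

540 gold/hour


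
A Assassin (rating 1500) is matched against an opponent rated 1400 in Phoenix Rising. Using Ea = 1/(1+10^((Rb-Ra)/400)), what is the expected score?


Elo expected score: Ea = 1/(1 + 10^((Rb-Ra)/400))
Rb - Ra = 1400 - 1500 = -100
(Rb-Ra)/400 = -100/400 = -0.25
10^-0.25 = 0.562341
Ea = 1/(1 + 0.562341) = 1/1.562341 = 0.6401

0.6401


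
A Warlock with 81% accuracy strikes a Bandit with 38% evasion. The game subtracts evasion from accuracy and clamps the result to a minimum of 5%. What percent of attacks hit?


accuracy - evasion = 81 - 38 = 43
Apply floor: max(43, 5) = 43
Hit chance = 43%

43%


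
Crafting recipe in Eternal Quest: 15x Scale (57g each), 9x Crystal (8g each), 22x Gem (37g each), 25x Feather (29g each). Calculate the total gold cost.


Cost breakdown:
  Scale: 15 * 57 = 855
  Crystal: 9 * 8 = 72
  Gem: 22 * 37 = 814
  Feather: 25 * 29 = 725
Total = 855 + 72 + 814 + 725 = 2466

2466 gold


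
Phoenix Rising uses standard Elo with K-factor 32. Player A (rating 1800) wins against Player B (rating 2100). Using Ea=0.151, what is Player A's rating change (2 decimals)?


Elo update: delta = K * (S - Ea), where S = 1 (wins)
S - Ea = 1 - 0.151 = 0.849
Rating change = 32 * 0.849
= 27.17

27.17 rating points


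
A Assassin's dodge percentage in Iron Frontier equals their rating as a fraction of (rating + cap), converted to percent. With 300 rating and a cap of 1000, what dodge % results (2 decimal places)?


dodge% = 300 / (300 + 1000) * 100
= 300 / 1300 * 100
= 0.230769 * 100
= 23.08%

23.08%


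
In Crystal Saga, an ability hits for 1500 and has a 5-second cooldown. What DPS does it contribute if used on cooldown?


DPS = damage / cooldown
= 1500 / 5
= 300.00

300.00 DPS


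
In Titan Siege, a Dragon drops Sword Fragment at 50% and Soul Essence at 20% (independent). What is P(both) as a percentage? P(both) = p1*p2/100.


For independent events, P(both) = P(A) * P(B)
= 50% * 20%
= 1000 / 100 %
= 10.0%

10.0%


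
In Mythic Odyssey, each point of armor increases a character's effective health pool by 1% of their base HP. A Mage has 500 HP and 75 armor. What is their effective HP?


EHP = 500 * (1 + 75/100)
= 500 * (1 + 0.75)
= 500 * 1.75
= 875.0

875.0 EHP


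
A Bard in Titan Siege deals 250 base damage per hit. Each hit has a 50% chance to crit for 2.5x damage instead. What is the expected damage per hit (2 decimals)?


E[dmg] = base * (1 + crit_chance * (crit_mult - 1))
cc as decimal = 50/100 = 0.5
cm - 1 = 2.5 - 1 = 1.5
Bonus factor = 0.5 * 1.5 = 0.75
Total multiplier = 1 + 0.75 = 1.75
Expected damage = 250 * 1.75 = 437.50

437.50 damage


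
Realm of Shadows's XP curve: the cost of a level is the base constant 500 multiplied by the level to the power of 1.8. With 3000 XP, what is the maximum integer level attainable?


XP = 500 * level^1.8, so level = (XP / 500)^(1/1.8)
= (3000 / 500)^(1/1.8)
= 6.0^0.5556
= 2.7059
Floor: level = 2

level 2


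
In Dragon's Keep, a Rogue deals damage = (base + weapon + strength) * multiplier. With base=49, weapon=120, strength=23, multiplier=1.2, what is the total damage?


Sum base + weapon + str = 49 + 120 + 23 = 192
Multiply by 1.2:
192 * 1.2 = 230.4

230.4 damage


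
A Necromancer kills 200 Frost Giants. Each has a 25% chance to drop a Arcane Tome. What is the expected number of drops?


Expected drops = kills * (drop_rate / 100)
= 200 * (25 / 100)
= 200 * 0.25
= 50.0

50.0 drops


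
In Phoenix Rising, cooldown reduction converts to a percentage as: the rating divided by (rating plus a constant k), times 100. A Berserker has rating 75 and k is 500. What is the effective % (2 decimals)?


effective% = rating / (rating + k) * 100
= 75 / (75 + 500) * 100
= 75 / 575 * 100
= 0.130435 * 100
= 13.04%

13.04%


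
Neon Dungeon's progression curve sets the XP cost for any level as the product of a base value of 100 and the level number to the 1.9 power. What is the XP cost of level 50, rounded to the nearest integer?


XP = 100 * level^1.9
Substitute level = 50:
XP = 100 * 50^1.9
= 100 * 1690.6083
= 169061

169061 XP


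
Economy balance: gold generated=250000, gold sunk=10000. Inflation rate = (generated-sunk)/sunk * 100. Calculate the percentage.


Net gold = 250000 - 10000 = 240000
Inflation rate = net / sunk * 100 = 240000 / 10000 * 100
= 24.0 * 100
= 2400.00%

2400.00%


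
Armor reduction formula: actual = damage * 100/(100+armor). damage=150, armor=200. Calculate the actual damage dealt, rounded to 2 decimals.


actual = 150 * 100 / (100 + 200)
= 150 * 100 / 300
= 15000 / 300
= 50.00

50.00 damage


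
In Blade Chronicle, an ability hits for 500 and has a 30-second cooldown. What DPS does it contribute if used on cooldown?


DPS = damage / cooldown
= 500 / 30
= 16.67

16.67 DPS


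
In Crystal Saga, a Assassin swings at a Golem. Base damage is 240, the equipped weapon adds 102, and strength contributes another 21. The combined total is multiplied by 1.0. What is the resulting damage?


Sum base + weapon + str = 240 + 102 + 21 = 363
Multiply by 1.0:
363 * 1.0 = 363.0

363.0 damage


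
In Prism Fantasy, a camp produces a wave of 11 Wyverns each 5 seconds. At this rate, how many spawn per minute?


Spawns per minute = count * (60 / interval)
= 11 * (60 / 5)
= 11 * 12.0
= 132.0

132.0 per minute


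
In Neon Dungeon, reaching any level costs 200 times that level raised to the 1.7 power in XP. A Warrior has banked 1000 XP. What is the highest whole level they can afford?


XP = 200 * level^1.7, so level = (XP / 200)^(1/1.7)
= (1000 / 200)^(1/1.7)
= 5.0^0.5882
= 2.5773
Floor: level = 2

level 2


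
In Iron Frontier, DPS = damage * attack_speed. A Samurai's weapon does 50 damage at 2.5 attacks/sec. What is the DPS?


DPS = damage * attack_speed
= 50 * 2.5
= 125.0

125.0 DPS


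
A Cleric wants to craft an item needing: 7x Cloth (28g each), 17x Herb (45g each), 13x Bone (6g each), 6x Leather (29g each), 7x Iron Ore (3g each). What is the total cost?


Cost breakdown:
  Cloth: 7 * 28 = 196
  Herb: 17 * 45 = 765
  Bone: 13 * 6 = 78
  Leather: 6 * 29 = 174
  Iron Ore: 7 * 3 = 21
Total = 196 + 765 + 78 + 174 + 21 = 1234

1234 gold


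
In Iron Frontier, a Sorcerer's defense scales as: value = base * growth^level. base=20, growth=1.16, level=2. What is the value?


value = base * growth^level
= 20 * 1.16^2
= 20 * 1.3456
= 26.91

26.91 defense


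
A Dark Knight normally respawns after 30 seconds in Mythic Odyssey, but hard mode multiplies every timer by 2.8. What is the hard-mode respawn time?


Respawn time = base * multiplier
= 30 * 2.8
= 84.0 seconds

84.0 seconds


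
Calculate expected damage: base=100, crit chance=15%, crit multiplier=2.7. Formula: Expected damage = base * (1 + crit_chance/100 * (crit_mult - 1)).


E[dmg] = base * (1 + crit_chance * (crit_mult - 1))
cc as decimal = 15/100 = 0.15
cm - 1 = 2.7 - 1 = 1.7
Bonus factor = 0.15 * 1.7 = 0.255
Total multiplier = 1 + 0.255 = 1.255
Expected damage = 100 * 1.255 = 125.50

125.50 damage


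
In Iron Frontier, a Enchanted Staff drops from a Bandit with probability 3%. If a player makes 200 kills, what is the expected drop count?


Expected drops = kills * (drop_rate / 100)
= 200 * (3 / 100)
= 200 * 0.03
= 6.0

6.0 drops


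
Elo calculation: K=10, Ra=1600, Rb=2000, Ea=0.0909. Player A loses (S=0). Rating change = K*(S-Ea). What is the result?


Elo update: delta = K * (S - Ea), where S = 0 (loses)
S - Ea = 0 - 0.0909 = -0.0909
Rating change = 10 * -0.0909
= -0.91

-0.91 rating points


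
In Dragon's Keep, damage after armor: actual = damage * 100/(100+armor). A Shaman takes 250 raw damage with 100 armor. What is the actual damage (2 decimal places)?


actual = 250 * 100 / (100 + 100)
= 250 * 100 / 200
= 25000 / 200
= 125.00

125.00 damage


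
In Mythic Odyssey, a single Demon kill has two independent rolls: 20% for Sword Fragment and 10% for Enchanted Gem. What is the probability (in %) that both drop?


For independent events, P(both) = P(A) * P(B)
= 20% * 10%
= 200 / 100 %
= 2.0%

2.0%


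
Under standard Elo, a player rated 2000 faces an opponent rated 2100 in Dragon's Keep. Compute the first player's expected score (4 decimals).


Elo expected score: Ea = 1/(1 + 10^((Rb-Ra)/400))
Rb - Ra = 2100 - 2000 = 100
(Rb-Ra)/400 = 100/400 = 0.25
10^0.25 = 1.778279
Ea = 1/(1 + 1.778279) = 1/2.778279 = 0.3599

0.3599


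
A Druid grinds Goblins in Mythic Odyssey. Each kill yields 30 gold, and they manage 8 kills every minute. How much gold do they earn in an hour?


Gold per minute = 30 * 8 = 240
Gold per hour = 240 * 60 = 14400

14400 gold/hour


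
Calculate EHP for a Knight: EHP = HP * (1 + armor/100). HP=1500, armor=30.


EHP = 1500 * (1 + 30/100)
= 1500 * (1 + 0.3)
= 1500 * 1.3
= 1950.0

1950.0 EHP


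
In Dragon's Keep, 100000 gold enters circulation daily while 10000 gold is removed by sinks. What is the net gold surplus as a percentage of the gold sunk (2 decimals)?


Net gold = 100000 - 10000 = 90000
Inflation rate = net / sunk * 100 = 90000 / 10000 * 100
= 9.0 * 100
= 900.00%

900.00%


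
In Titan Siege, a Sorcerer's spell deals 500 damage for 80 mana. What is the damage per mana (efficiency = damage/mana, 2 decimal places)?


Efficiency = damage / mana
= 500 / 80
= 6.25

6.25 dmg/mana


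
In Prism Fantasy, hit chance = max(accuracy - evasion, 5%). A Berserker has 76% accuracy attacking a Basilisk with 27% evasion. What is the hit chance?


accuracy - evasion = 76 - 27 = 49
Apply floor: max(49, 5) = 49
Hit chance = 49%

49%


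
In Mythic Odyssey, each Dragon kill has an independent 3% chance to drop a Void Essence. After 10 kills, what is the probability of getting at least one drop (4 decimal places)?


P(at least one) = 1 - P(none) = 1 - (1-p)^n
p = 3/100 = 0.03
1 - p = 0.97
(1 - p)^10 = 0.97^10 = 0.737424
P(at least one) = 1 - 0.737424 = 0.2626

0.2626


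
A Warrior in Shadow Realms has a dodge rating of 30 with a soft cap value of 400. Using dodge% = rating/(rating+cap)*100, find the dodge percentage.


dodge% = 30 / (30 + 400) * 100
= 30 / 430 * 100
= 0.069767 * 100
= 6.98%

6.98%


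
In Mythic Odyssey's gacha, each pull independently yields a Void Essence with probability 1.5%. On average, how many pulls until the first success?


Expected pulls for a geometric distribution = 1/p = 100 / rate%
= 100 / 1.5
= 66.67

66.67 pulls


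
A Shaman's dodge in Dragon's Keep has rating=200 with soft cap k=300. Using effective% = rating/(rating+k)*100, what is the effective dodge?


effective% = rating / (rating + k) * 100
= 200 / (200 + 300) * 100
= 200 / 500 * 100
= 0.4 * 100
= 40.00%

40.00%


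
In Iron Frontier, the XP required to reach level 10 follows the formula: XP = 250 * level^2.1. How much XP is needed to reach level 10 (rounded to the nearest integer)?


XP = 250 * level^2.1
Substitute level = 10:
XP = 250 * 10^2.1
= 250 * 125.8925
= 31473

31473 XP


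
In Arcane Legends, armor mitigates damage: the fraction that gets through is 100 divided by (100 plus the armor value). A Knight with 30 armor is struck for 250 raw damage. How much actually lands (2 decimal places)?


actual = 250 * 100 / (100 + 30)
= 250 * 100 / 130
= 25000 / 130
= 192.31

192.31 damage


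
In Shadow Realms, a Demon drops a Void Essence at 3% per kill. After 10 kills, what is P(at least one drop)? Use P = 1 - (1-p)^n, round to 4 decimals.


P(at least one) = 1 - P(none) = 1 - (1-p)^n
p = 3/100 = 0.03
1 - p = 0.97
(1 - p)^10 = 0.97^10 = 0.737424
P(at least one) = 1 - 0.737424 = 0.2626

0.2626
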